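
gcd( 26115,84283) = 1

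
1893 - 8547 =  - 6654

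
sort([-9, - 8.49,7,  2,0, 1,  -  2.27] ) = [ - 9,-8.49, - 2.27,0, 1, 2, 7]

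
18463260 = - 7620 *(- 2423)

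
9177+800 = 9977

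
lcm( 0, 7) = 0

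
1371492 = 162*8466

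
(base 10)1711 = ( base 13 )a18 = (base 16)6af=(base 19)4E1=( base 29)210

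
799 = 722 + 77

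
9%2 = 1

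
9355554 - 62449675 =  - 53094121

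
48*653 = 31344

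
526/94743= 526/94743= 0.01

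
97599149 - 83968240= 13630909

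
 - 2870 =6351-9221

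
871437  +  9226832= 10098269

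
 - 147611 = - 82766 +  - 64845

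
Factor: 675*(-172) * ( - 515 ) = 59791500 = 2^2 * 3^3 * 5^3 * 43^1*103^1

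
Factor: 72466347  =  3^1*24155449^1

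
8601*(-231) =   -  1986831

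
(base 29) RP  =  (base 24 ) 19G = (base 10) 808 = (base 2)1100101000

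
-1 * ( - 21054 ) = 21054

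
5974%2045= 1884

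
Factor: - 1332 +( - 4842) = -2^1 *3^2*7^3 = -6174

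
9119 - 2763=6356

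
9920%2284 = 784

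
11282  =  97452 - 86170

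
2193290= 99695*22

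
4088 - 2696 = 1392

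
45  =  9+36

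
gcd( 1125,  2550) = 75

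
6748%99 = 16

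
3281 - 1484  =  1797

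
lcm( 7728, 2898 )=23184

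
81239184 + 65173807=146412991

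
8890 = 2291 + 6599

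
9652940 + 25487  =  9678427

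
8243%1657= 1615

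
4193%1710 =773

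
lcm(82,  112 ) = 4592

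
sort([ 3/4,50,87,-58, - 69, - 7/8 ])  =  [-69, - 58,-7/8,3/4,50,  87] 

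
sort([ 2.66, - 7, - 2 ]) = [ - 7, - 2, 2.66]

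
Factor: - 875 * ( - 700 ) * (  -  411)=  - 2^2*3^1 * 5^5*7^2 * 137^1 = - 251737500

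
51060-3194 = 47866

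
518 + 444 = 962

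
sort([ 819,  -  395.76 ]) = [ - 395.76 , 819 ] 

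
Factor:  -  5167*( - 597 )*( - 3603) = -3^2 * 199^1 * 1201^1 * 5167^1 = - 11114170497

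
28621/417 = 68 + 265/417  =  68.64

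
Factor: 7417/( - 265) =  - 5^( - 1)*53^( - 1 ) * 7417^1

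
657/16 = 657/16= 41.06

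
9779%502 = 241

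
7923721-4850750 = 3072971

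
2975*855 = 2543625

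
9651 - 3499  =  6152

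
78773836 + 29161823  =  107935659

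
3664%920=904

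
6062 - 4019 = 2043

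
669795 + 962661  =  1632456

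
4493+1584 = 6077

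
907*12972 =11765604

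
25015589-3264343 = 21751246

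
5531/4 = 5531/4 = 1382.75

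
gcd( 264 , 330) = 66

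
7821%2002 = 1815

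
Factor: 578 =2^1 * 17^2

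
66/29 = 2 + 8/29 = 2.28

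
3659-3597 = 62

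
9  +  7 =16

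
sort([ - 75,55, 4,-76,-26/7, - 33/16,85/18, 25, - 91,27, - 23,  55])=[ - 91,  -  76, - 75, - 23 , - 26/7, - 33/16, 4,85/18, 25,  27,55,  55] 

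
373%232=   141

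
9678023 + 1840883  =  11518906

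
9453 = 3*3151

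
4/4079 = 4/4079 =0.00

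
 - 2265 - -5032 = 2767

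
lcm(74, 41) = 3034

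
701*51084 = 35809884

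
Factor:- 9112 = - 2^3*17^1*67^1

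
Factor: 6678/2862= 7/3 =3^( - 1 ) * 7^1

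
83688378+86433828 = 170122206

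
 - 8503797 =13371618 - 21875415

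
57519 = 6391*9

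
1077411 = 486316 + 591095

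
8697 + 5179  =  13876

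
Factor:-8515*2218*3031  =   - 2^1*5^1*7^1*13^1*131^1 * 433^1*1109^1 = - 57244284370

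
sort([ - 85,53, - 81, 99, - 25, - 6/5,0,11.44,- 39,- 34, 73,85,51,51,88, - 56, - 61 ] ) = [ - 85, - 81, - 61, - 56, - 39 , - 34, - 25, - 6/5,0,11.44,51 , 51,53,  73, 85,88, 99] 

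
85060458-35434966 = 49625492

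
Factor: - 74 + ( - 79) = -153 = -3^2*17^1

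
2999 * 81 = 242919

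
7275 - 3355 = 3920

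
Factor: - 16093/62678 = - 19/74= - 2^( - 1) *19^1*37^ (-1) 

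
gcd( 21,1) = 1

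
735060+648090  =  1383150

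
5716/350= 16  +  58/175 = 16.33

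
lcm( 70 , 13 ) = 910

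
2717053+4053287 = 6770340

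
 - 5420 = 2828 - 8248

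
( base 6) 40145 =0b1010010000001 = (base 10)5249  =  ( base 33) 4R2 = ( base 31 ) 5EA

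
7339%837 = 643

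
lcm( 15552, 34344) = 824256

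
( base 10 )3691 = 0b111001101011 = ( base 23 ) 6mb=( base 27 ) 51j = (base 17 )CD2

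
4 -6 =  - 2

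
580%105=55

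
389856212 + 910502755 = 1300358967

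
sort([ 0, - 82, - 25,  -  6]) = [ -82, - 25, - 6, 0]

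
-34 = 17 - 51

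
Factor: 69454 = 2^1*7^1*11^2*41^1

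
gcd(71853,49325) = 1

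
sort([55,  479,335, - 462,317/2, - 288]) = [-462, - 288,55,317/2,335, 479]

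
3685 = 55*67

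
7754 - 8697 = -943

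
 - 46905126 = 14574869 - 61479995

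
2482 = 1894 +588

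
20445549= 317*64497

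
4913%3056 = 1857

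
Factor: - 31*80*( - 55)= 136400 = 2^4*5^2*11^1*31^1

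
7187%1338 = 497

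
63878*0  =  0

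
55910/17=3288+14/17 = 3288.82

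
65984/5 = 65984/5 = 13196.80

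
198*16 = 3168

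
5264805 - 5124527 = 140278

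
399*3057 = 1219743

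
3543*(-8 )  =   - 28344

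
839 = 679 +160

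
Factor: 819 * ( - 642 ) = - 2^1*3^3 * 7^1*13^1 *107^1 = - 525798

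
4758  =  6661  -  1903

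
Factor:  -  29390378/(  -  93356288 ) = 2^( - 7)*19^1 * 47^ (-1)*59^1 *7759^( - 1 )*13109^1 = 14695189/46678144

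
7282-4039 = 3243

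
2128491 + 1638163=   3766654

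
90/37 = 90/37 = 2.43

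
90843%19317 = 13575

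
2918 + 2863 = 5781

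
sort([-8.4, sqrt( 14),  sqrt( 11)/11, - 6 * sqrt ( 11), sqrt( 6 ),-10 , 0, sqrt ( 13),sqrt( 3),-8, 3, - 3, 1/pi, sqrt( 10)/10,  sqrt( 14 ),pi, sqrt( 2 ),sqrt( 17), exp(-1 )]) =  [-6*sqrt(11),-10, - 8.4, - 8, - 3,0,sqrt ( 11 ) /11,sqrt( 10) /10, 1/pi,exp (- 1 ),  sqrt( 2 ), sqrt( 3), sqrt( 6),3, pi, sqrt( 13),  sqrt (14 ), sqrt( 14 ),sqrt( 17) ]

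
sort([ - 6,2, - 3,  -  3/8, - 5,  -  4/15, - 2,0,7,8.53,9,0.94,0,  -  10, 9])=[-10, - 6, - 5, - 3, - 2, - 3/8, - 4/15, 0,0, 0.94,2,  7,8.53,9, 9]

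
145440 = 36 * 4040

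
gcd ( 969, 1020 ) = 51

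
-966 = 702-1668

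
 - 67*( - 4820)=322940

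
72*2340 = 168480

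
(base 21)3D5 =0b11001000001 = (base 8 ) 3101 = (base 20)401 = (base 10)1601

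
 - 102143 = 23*( - 4441 ) 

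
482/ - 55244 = -241/27622= - 0.01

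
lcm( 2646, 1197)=50274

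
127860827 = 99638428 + 28222399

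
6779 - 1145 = 5634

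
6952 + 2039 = 8991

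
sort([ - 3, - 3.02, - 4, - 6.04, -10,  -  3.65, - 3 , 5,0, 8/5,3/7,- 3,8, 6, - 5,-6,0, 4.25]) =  [ - 10, - 6.04, - 6  ,  -  5, - 4, - 3.65, - 3.02, - 3, - 3, - 3, 0, 0, 3/7,8/5,4.25, 5,6, 8] 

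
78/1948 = 39/974 = 0.04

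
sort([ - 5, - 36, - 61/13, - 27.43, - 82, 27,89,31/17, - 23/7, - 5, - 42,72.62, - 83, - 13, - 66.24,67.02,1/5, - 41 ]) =[ - 83, - 82, - 66.24, - 42,  -  41,  -  36 , - 27.43, - 13, - 5,-5, - 61/13 , - 23/7,1/5,31/17,27,  67.02,72.62,89] 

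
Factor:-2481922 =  - 2^1 * 31^1* 40031^1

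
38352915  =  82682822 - 44329907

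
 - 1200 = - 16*75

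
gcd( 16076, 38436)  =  4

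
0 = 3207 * 0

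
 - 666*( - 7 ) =4662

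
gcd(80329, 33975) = 1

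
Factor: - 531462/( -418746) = 877/691 = 691^(  -  1 )*877^1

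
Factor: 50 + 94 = 2^4*3^2 = 144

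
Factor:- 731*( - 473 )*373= 128969599 =11^1*17^1 * 43^2*373^1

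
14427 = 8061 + 6366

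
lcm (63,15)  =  315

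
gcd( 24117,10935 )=3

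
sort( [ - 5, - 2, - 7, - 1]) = [ - 7, - 5,-2, - 1 ]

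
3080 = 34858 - 31778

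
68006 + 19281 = 87287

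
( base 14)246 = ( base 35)cy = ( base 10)454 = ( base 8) 706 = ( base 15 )204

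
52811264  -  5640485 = 47170779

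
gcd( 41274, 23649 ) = 3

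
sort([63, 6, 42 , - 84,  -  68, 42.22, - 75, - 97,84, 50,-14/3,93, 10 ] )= [ - 97, - 84, - 75, - 68, - 14/3,6,10 , 42, 42.22,50,  63,84, 93 ] 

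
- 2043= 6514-8557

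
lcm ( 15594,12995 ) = 77970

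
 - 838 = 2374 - 3212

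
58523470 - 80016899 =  - 21493429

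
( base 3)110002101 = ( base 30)9nm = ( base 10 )8812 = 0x226c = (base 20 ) 120C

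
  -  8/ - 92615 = 8/92615 = 0.00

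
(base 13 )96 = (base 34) 3L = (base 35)3i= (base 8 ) 173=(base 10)123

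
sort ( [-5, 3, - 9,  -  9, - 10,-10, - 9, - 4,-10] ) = [ - 10, - 10  ,-10, - 9, - 9, - 9 , - 5, - 4, 3 ]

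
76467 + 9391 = 85858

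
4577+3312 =7889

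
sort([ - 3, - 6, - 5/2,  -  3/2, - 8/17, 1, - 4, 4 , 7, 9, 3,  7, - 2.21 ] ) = [-6 ,-4 , - 3 ,-5/2, - 2.21,-3/2,-8/17, 1, 3, 4,7 , 7, 9 ]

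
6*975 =5850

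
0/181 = 0 = 0.00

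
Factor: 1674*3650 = 2^2*3^3 * 5^2*31^1*73^1 = 6110100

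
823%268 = 19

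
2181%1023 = 135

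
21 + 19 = 40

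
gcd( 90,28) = 2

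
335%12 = 11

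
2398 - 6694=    - 4296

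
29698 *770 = 22867460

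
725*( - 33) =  - 23925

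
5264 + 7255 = 12519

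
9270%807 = 393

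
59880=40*1497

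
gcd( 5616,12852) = 108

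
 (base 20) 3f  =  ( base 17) 47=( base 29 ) 2H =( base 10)75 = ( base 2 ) 1001011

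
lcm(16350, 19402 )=1455150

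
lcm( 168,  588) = 1176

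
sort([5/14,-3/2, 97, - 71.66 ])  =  [-71.66, - 3/2, 5/14,97 ] 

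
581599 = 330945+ 250654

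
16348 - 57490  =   - 41142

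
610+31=641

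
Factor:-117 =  - 3^2*13^1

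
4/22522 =2/11261 =0.00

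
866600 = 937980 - 71380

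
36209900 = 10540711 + 25669189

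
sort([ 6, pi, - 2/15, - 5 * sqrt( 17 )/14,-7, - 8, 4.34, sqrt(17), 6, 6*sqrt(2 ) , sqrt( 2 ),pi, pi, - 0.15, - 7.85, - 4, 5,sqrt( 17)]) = [ - 8 ,-7.85, - 7,  -  4, - 5*sqrt( 17)/14, - 0.15, - 2/15 , sqrt (2),pi, pi, pi, sqrt( 17) , sqrt (17 ),4.34, 5 , 6,  6, 6*sqrt( 2 )]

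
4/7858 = 2/3929 = 0.00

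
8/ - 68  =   - 1  +  15/17  =  -0.12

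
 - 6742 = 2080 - 8822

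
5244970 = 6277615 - 1032645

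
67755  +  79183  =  146938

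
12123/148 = 81+135/148 = 81.91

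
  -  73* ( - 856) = 62488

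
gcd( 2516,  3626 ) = 74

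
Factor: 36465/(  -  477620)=-51/668 = -  2^ (-2)*3^1*17^1*167^( - 1 )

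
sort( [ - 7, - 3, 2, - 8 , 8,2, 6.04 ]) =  [ - 8, - 7, - 3,2,2,6.04, 8 ] 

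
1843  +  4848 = 6691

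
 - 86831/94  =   - 86831/94 = - 923.73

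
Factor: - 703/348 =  - 2^(-2)*3^( - 1) * 19^1*29^(  -  1)*37^1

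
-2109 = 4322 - 6431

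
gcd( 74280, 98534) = 2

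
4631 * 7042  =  32611502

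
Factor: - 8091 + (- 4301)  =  - 2^3*1549^1 = - 12392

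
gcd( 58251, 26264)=1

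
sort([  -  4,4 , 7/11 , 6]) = [ - 4,  7/11, 4 , 6]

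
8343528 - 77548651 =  -69205123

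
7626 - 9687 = - 2061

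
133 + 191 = 324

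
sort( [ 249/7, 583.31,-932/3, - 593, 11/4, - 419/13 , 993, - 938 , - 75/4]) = [ - 938, - 593, - 932/3, - 419/13,-75/4,11/4,  249/7,583.31,993]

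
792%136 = 112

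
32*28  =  896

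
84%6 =0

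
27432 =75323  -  47891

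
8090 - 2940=5150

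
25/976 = 25/976 = 0.03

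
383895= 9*42655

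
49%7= 0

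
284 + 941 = 1225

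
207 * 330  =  68310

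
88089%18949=12293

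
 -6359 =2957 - 9316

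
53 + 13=66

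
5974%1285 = 834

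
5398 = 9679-4281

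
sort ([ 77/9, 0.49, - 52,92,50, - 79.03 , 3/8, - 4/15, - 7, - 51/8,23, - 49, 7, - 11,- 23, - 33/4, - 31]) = [ - 79.03, - 52, - 49, - 31, - 23, - 11, - 33/4,-7, - 51/8, - 4/15 , 3/8,0.49,7  ,  77/9,23,50,92 ]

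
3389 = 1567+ 1822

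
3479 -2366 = 1113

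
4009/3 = 1336 + 1/3 = 1336.33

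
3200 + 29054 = 32254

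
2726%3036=2726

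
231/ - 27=-77/9 =-8.56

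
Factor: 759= 3^1*11^1 * 23^1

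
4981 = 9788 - 4807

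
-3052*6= -18312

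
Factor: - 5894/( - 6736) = 7/8 = 2^ (- 3)*7^1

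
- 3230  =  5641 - 8871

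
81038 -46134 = 34904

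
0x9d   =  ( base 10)157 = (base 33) 4P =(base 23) 6j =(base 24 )6d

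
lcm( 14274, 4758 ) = 14274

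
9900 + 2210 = 12110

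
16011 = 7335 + 8676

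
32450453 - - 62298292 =94748745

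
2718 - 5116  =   - 2398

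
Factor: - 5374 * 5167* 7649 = -212393286242= - 2^1* 2687^1 * 5167^1*7649^1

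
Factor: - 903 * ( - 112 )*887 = 2^4*3^1*7^2*43^1*887^1 = 89707632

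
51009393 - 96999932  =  - 45990539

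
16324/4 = 4081  =  4081.00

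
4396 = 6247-1851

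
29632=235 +29397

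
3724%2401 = 1323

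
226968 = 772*294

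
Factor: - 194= - 2^1*97^1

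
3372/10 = 337 + 1/5 = 337.20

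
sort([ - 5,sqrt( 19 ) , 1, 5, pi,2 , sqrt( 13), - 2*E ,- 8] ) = [ - 8, - 2*E , - 5 , 1,  2, pi, sqrt(13 ) , sqrt( 19 ) , 5] 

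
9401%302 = 39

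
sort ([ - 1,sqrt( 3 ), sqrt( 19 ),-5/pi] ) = [  -  5/pi,-1,sqrt( 3 ),sqrt( 19 ) ] 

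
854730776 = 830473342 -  - 24257434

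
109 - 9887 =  -9778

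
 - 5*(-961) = 4805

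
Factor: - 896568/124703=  - 2^3 * 3^1 * 37357^1*124703^( - 1)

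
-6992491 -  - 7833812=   841321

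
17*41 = 697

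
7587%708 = 507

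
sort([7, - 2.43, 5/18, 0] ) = [  -  2.43, 0,  5/18, 7]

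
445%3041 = 445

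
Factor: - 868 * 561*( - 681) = 331611588 =2^2*3^2*7^1 * 11^1*17^1*31^1*227^1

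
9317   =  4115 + 5202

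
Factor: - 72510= - 2^1*3^1*5^1*2417^1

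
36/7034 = 18/3517 = 0.01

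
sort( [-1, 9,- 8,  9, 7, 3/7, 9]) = [ - 8,  -  1 , 3/7,7,9, 9, 9]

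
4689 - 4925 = -236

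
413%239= 174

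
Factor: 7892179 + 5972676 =13864855=5^1* 2772971^1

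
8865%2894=183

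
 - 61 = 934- 995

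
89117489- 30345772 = 58771717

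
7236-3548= 3688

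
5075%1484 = 623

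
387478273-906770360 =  - 519292087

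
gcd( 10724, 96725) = 1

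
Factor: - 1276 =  - 2^2*11^1*29^1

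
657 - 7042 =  -6385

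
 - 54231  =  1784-56015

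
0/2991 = 0 = 0.00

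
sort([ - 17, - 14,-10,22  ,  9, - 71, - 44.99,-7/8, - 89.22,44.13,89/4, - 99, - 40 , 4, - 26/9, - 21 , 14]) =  [ - 99, - 89.22, - 71, - 44.99, - 40, - 21,-17, - 14, - 10, - 26/9, - 7/8,4,9,14, 22,  89/4 , 44.13 ]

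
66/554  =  33/277 = 0.12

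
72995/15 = 14599/3 = 4866.33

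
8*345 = 2760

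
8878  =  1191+7687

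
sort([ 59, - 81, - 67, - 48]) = [ - 81, - 67 , - 48, 59] 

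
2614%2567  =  47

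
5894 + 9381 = 15275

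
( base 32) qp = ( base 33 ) pw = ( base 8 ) 1531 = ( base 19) 272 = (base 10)857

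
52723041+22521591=75244632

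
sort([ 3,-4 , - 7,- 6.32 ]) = [ - 7,  -  6.32,-4, 3] 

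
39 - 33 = 6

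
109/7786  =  109/7786= 0.01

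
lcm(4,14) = 28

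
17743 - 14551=3192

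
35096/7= 5013 + 5/7 = 5013.71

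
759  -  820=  - 61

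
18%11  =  7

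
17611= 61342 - 43731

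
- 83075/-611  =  135+590/611 = 135.97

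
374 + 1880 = 2254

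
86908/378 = 43454/189 = 229.92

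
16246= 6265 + 9981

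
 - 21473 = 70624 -92097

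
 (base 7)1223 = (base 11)387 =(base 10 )458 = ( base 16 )1CA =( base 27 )gq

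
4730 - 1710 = 3020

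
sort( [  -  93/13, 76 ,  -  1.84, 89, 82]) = [ - 93/13, - 1.84, 76, 82,89 ]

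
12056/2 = 6028 = 6028.00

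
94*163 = 15322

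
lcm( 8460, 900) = 42300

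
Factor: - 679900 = -2^2*5^2*13^1*523^1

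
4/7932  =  1/1983 = 0.00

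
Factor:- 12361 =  - 47^1*263^1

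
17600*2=35200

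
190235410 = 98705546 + 91529864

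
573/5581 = 573/5581 =0.10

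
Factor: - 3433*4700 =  - 2^2*5^2*47^1*3433^1 = - 16135100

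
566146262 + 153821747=719968009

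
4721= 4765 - 44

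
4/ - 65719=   -  1 + 65715/65719 =- 0.00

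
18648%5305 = 2733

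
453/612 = 151/204 = 0.74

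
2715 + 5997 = 8712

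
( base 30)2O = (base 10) 84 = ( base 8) 124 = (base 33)2i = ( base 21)40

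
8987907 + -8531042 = 456865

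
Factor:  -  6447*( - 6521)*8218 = 345492009366 = 2^1*3^1*7^2*307^1*587^1* 6521^1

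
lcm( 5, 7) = 35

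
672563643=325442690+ 347120953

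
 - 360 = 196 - 556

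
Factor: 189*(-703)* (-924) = 2^2 * 3^4 * 7^2*11^1 * 19^1 * 37^1   =  122769108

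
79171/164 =482 + 3/4 = 482.75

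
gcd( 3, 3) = 3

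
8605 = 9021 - 416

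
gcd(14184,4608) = 72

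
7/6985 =7/6985=0.00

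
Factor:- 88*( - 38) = 3344 =2^4*11^1*19^1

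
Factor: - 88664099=  -  37^1*41^1*211^1*277^1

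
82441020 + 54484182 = 136925202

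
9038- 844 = 8194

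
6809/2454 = 6809/2454 = 2.77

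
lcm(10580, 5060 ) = 116380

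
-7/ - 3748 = 7/3748 = 0.00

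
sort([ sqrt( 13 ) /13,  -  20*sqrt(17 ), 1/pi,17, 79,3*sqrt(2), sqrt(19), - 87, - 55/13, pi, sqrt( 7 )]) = [-87, - 20*sqrt(17), - 55/13,sqrt(13)/13 , 1/pi, sqrt( 7), pi,3* sqrt(2 ),  sqrt (19 ),17,79 ]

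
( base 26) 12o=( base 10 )752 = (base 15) 352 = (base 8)1360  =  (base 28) qo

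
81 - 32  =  49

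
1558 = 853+705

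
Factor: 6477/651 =7^( - 1) *17^1*31^( - 1 )*127^1  =  2159/217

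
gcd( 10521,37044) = 63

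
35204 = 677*52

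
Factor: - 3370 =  - 2^1*5^1*337^1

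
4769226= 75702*63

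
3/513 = 1/171 = 0.01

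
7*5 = 35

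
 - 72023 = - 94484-  -  22461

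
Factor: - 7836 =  - 2^2*3^1*653^1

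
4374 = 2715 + 1659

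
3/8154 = 1/2718 = 0.00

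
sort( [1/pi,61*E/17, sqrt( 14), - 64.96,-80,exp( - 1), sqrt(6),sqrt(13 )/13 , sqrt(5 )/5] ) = [-80, - 64.96, sqrt(13 )/13, 1/pi,exp( - 1 ), sqrt(5)/5,sqrt (6), sqrt(14 ),61*E/17 ]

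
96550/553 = 96550/553 = 174.59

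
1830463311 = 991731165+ 838732146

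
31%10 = 1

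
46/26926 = 23/13463 = 0.00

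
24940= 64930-39990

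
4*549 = 2196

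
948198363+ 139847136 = 1088045499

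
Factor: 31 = 31^1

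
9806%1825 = 681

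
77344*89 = 6883616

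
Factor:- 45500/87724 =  - 125/241 = -5^3*241^( - 1)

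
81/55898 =81/55898 = 0.00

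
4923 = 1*4923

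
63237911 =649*97439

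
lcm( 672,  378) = 6048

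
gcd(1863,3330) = 9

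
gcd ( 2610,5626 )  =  58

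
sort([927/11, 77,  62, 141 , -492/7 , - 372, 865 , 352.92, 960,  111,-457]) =[ - 457, -372, - 492/7,  62, 77, 927/11,  111, 141 , 352.92 , 865,960]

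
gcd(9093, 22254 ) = 3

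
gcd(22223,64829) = 1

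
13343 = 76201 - 62858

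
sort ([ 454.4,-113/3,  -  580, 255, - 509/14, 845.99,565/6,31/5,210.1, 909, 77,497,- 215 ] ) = [  -  580, - 215, - 113/3,-509/14, 31/5,77,565/6,210.1,255,454.4,497,845.99,909 ] 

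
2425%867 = 691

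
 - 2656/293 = -2656/293 =- 9.06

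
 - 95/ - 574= 95/574 = 0.17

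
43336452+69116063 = 112452515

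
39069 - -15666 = 54735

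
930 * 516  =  479880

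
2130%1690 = 440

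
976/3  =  976/3 = 325.33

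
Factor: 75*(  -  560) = - 42000  =  - 2^4*3^1*5^3*7^1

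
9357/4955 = 9357/4955 = 1.89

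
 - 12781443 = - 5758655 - 7022788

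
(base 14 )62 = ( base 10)86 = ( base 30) 2q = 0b1010110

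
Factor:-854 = -2^1*7^1 * 61^1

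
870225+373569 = 1243794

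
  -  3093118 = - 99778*31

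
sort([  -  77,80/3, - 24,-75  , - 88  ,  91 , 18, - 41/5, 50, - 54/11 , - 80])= [ - 88, - 80, - 77, - 75, - 24,-41/5,-54/11,18, 80/3,  50, 91 ]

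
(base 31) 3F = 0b1101100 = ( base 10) 108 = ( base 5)413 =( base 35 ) 33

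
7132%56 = 20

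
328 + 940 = 1268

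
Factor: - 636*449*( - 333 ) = 2^2*3^3 * 37^1*53^1*449^1  =  95092812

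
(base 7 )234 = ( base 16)7B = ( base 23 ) 58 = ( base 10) 123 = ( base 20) 63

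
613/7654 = 613/7654 = 0.08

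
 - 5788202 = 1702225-7490427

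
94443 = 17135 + 77308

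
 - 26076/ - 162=160 + 26/27 = 160.96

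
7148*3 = 21444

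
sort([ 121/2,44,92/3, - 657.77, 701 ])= [ - 657.77,92/3, 44, 121/2,701 ] 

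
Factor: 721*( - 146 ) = -105266  =  - 2^1 * 7^1*73^1*103^1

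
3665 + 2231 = 5896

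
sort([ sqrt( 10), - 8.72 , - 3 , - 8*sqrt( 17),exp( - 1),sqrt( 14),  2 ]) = [ - 8 * sqrt(17), - 8.72, - 3, exp( - 1 ),2, sqrt( 10),sqrt( 14 )] 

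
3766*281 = 1058246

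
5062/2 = 2531  =  2531.00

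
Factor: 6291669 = 3^1*2097223^1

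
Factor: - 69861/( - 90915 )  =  73/95  =  5^( -1)*19^( - 1 )*73^1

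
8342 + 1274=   9616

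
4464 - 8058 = -3594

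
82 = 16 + 66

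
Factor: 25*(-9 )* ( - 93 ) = 20925 = 3^3*5^2*31^1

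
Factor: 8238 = 2^1*3^1*1373^1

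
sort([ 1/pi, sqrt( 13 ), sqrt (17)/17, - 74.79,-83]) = [ - 83  ,-74.79,sqrt( 17)/17,1/pi,sqrt(13 ) ]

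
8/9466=4/4733 = 0.00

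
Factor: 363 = 3^1*11^2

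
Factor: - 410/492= - 2^( - 1)*3^( - 1)*5^1 = - 5/6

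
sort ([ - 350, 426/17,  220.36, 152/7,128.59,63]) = [ - 350,152/7,426/17, 63,128.59, 220.36]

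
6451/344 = 6451/344 = 18.75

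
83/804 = 83/804 = 0.10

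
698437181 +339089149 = 1037526330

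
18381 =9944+8437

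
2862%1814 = 1048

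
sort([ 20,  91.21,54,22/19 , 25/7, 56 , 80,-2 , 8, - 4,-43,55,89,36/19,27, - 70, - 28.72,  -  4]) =[ - 70, - 43, - 28.72, - 4, - 4, - 2, 22/19,  36/19 , 25/7, 8,20,27, 54, 55, 56, 80,89,91.21 ]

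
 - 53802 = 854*(-63 ) 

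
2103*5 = 10515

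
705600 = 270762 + 434838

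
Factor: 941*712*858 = 2^4*3^1*11^1*13^1 *89^1 *941^1 = 574853136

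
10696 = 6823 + 3873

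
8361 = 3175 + 5186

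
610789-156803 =453986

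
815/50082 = 815/50082 = 0.02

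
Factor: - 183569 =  - 183569^1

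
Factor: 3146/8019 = 2^1*3^ ( - 6)*11^1 * 13^1=286/729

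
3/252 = 1/84 = 0.01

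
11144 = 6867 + 4277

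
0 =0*92895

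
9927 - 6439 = 3488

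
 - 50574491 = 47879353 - 98453844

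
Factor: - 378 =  - 2^1*3^3 * 7^1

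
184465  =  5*36893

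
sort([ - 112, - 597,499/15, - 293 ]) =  [ - 597, - 293, - 112,499/15]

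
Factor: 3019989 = 3^1*7^1 *31^1 * 4639^1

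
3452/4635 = 3452/4635 = 0.74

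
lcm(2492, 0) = 0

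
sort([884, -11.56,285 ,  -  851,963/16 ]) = [-851,-11.56,963/16,285,884] 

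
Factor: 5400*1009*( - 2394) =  - 13043948400 = - 2^4*3^5*5^2*7^1 * 19^1*1009^1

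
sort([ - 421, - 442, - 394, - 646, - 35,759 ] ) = [- 646,-442, - 421,  -  394, - 35, 759] 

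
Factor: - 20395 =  - 5^1*4079^1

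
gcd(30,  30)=30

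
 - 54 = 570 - 624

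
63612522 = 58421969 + 5190553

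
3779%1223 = 110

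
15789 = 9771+6018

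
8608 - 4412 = 4196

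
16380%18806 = 16380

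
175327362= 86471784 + 88855578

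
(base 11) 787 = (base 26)1A6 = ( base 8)1656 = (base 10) 942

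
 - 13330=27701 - 41031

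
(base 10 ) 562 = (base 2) 1000110010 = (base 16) 232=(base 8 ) 1062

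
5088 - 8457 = -3369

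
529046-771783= -242737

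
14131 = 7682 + 6449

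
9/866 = 9/866 = 0.01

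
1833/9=203+2/3= 203.67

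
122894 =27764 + 95130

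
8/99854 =4/49927=0.00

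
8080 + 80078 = 88158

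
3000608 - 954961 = 2045647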